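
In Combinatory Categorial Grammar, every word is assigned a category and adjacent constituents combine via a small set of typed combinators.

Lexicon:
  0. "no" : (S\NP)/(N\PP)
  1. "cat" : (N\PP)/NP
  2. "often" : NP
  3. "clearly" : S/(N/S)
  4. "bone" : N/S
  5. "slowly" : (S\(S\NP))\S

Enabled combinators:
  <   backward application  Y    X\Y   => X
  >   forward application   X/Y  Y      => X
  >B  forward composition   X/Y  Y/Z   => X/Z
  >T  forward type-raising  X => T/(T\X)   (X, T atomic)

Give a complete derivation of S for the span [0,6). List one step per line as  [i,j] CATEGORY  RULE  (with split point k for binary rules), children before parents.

[0,1] (S\NP)/(N\PP)  lex  "no"
[1,2] (N\PP)/NP  lex  "cat"
[2,3] NP  lex  "often"
[1,3] N\PP  >  k=2
[0,3] S\NP  >  k=1
[3,4] S/(N/S)  lex  "clearly"
[4,5] N/S  lex  "bone"
[3,5] S  >  k=4
[5,6] (S\(S\NP))\S  lex  "slowly"
[3,6] S\(S\NP)  <  k=5
[0,6] S  <  k=3

[0,6] S   <
  [0,3] S\NP   >
    [0,1] "no" : (S\NP)/(N\PP)
    [1,3] N\PP   >
      [1,2] "cat" : (N\PP)/NP
      [2,3] "often" : NP
  [3,6] S\(S\NP)   <
    [3,5] S   >
      [3,4] "clearly" : S/(N/S)
      [4,5] "bone" : N/S
    [5,6] "slowly" : (S\(S\NP))\S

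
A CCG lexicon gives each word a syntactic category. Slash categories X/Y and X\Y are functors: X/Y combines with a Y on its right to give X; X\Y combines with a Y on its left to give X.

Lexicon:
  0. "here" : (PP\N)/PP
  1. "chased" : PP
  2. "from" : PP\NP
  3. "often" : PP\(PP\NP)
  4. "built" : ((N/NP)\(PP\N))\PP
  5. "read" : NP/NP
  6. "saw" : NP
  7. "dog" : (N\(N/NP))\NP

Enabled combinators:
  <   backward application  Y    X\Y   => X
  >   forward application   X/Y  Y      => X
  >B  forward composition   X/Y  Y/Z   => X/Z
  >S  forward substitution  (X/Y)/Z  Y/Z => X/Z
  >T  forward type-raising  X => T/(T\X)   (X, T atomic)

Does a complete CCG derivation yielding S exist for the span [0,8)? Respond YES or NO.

(PP\N)/PP PP PP\NP PP\(PP\NP) ((N/NP)\(PP\N))\PP NP/NP NP (N\(N/NP))\NP
CKY chart[0,8] = {N, N/(N\N), NP/(NP\N), PP/(PP\N), S/(S\N)}; S ∉ chart

NO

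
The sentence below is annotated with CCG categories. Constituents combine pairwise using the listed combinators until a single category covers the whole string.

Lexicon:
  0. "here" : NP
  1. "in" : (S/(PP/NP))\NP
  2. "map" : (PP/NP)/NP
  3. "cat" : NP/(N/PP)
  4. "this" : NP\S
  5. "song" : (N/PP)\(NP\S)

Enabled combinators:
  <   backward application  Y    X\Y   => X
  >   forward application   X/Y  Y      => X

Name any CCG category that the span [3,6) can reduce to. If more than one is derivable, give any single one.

NP

[0,6] S   >
  [0,2] S/(PP/NP)   <
    [0,1] "here" : NP
    [1,2] "in" : (S/(PP/NP))\NP
  [2,6] PP/NP   >
    [2,3] "map" : (PP/NP)/NP
    [3,6] NP   >
      [3,4] "cat" : NP/(N/PP)
      [4,6] N/PP   <
        [4,5] "this" : NP\S
        [5,6] "song" : (N/PP)\(NP\S)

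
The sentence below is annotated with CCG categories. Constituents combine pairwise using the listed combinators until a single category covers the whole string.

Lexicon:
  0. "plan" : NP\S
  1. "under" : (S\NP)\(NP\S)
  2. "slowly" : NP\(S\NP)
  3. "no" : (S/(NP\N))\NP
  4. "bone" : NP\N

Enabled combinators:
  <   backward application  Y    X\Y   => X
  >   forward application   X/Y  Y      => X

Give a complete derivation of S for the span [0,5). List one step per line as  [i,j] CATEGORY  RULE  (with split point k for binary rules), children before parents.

[0,5] S   >
  [0,4] S/(NP\N)   <
    [0,3] NP   <
      [0,2] S\NP   <
        [0,1] "plan" : NP\S
        [1,2] "under" : (S\NP)\(NP\S)
      [2,3] "slowly" : NP\(S\NP)
    [3,4] "no" : (S/(NP\N))\NP
  [4,5] "bone" : NP\N

[0,1] NP\S  lex  "plan"
[1,2] (S\NP)\(NP\S)  lex  "under"
[0,2] S\NP  <  k=1
[2,3] NP\(S\NP)  lex  "slowly"
[0,3] NP  <  k=2
[3,4] (S/(NP\N))\NP  lex  "no"
[0,4] S/(NP\N)  <  k=3
[4,5] NP\N  lex  "bone"
[0,5] S  >  k=4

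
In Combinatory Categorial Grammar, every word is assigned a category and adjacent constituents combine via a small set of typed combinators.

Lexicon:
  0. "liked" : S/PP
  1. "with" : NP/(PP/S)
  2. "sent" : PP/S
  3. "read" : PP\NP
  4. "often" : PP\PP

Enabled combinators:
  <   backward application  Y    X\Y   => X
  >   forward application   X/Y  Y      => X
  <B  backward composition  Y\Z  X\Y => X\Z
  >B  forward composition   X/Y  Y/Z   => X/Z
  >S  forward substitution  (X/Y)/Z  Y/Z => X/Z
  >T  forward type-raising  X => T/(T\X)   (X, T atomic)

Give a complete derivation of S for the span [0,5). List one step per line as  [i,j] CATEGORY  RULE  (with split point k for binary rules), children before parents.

[0,5] S   >
  [0,1] "liked" : S/PP
  [1,5] PP   <
    [1,3] NP   >
      [1,2] "with" : NP/(PP/S)
      [2,3] "sent" : PP/S
    [3,5] PP\NP   <B
      [3,4] "read" : PP\NP
      [4,5] "often" : PP\PP

[0,1] S/PP  lex  "liked"
[1,2] NP/(PP/S)  lex  "with"
[2,3] PP/S  lex  "sent"
[1,3] NP  >  k=2
[3,4] PP\NP  lex  "read"
[4,5] PP\PP  lex  "often"
[3,5] PP\NP  <B  k=4
[1,5] PP  <  k=3
[0,5] S  >  k=1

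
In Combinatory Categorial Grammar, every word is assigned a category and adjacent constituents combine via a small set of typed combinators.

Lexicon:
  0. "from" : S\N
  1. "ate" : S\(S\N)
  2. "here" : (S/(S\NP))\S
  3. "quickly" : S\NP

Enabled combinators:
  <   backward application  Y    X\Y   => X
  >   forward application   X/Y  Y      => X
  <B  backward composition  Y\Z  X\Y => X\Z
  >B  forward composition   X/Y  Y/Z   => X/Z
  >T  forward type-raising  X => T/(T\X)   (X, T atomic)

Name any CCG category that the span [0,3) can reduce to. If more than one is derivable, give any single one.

S/(S\NP)

[0,4] S   >
  [0,3] S/(S\NP)   <
    [0,2] S   <
      [0,1] "from" : S\N
      [1,2] "ate" : S\(S\N)
    [2,3] "here" : (S/(S\NP))\S
  [3,4] "quickly" : S\NP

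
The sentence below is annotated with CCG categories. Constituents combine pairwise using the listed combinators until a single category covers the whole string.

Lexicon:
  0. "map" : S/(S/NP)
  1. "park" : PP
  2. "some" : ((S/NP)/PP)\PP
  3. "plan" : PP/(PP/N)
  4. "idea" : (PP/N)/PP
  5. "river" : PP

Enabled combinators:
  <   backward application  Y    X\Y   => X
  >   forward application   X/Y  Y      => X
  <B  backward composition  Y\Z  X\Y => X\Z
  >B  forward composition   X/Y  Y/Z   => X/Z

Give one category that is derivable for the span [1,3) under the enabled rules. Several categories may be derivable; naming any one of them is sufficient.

(S/NP)/PP

[0,6] S   >
  [0,3] S/PP   >B
    [0,1] "map" : S/(S/NP)
    [1,3] (S/NP)/PP   <
      [1,2] "park" : PP
      [2,3] "some" : ((S/NP)/PP)\PP
  [3,6] PP   >
    [3,4] "plan" : PP/(PP/N)
    [4,6] PP/N   >
      [4,5] "idea" : (PP/N)/PP
      [5,6] "river" : PP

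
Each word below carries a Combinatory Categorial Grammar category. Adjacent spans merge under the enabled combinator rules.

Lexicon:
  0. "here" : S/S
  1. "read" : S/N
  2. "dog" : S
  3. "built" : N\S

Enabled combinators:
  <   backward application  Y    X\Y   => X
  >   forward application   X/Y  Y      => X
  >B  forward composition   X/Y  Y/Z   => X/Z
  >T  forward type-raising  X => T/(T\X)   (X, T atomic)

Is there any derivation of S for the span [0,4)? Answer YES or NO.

YES

[0,4] S   >
  [0,2] S/N   >B
    [0,1] "here" : S/S
    [1,2] "read" : S/N
  [2,4] N   >
    [2,3] N/(N\S)   >T
      [2,3] "dog" : S
    [3,4] "built" : N\S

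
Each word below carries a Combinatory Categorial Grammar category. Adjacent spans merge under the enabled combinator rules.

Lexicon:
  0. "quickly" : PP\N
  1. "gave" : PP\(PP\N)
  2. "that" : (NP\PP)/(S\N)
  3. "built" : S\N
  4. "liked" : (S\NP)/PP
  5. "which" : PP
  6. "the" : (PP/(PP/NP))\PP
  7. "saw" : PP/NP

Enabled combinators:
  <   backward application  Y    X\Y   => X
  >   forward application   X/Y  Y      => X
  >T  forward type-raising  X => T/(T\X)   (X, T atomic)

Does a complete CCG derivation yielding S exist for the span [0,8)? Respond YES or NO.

[0,8] S   <
  [0,4] NP   <
    [0,2] PP   <
      [0,1] "quickly" : PP\N
      [1,2] "gave" : PP\(PP\N)
    [2,4] NP\PP   >
      [2,3] "that" : (NP\PP)/(S\N)
      [3,4] "built" : S\N
  [4,8] S\NP   >
    [4,5] "liked" : (S\NP)/PP
    [5,8] PP   >
      [5,7] PP/(PP/NP)   <
        [5,6] "which" : PP
        [6,7] "the" : (PP/(PP/NP))\PP
      [7,8] "saw" : PP/NP

YES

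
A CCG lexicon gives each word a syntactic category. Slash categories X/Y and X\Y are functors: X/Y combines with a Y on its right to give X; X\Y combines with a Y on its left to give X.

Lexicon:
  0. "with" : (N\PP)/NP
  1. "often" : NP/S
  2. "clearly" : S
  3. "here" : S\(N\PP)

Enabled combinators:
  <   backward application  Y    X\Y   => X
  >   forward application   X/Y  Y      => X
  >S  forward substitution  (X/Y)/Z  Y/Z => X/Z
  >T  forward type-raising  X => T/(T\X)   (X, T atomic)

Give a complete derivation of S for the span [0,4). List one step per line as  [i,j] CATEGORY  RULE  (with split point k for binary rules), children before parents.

[0,1] (N\PP)/NP  lex  "with"
[1,2] NP/S  lex  "often"
[2,3] S  lex  "clearly"
[1,3] NP  >  k=2
[0,3] N\PP  >  k=1
[3,4] S\(N\PP)  lex  "here"
[0,4] S  <  k=3

[0,4] S   <
  [0,3] N\PP   >
    [0,1] "with" : (N\PP)/NP
    [1,3] NP   >
      [1,2] "often" : NP/S
      [2,3] "clearly" : S
  [3,4] "here" : S\(N\PP)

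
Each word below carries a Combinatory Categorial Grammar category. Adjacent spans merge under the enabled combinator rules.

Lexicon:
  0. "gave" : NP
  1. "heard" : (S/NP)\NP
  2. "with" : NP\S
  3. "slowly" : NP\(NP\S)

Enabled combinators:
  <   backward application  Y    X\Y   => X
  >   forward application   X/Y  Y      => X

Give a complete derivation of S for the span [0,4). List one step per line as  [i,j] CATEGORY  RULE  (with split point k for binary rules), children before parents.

[0,1] NP  lex  "gave"
[1,2] (S/NP)\NP  lex  "heard"
[0,2] S/NP  <  k=1
[2,3] NP\S  lex  "with"
[3,4] NP\(NP\S)  lex  "slowly"
[2,4] NP  <  k=3
[0,4] S  >  k=2

[0,4] S   >
  [0,2] S/NP   <
    [0,1] "gave" : NP
    [1,2] "heard" : (S/NP)\NP
  [2,4] NP   <
    [2,3] "with" : NP\S
    [3,4] "slowly" : NP\(NP\S)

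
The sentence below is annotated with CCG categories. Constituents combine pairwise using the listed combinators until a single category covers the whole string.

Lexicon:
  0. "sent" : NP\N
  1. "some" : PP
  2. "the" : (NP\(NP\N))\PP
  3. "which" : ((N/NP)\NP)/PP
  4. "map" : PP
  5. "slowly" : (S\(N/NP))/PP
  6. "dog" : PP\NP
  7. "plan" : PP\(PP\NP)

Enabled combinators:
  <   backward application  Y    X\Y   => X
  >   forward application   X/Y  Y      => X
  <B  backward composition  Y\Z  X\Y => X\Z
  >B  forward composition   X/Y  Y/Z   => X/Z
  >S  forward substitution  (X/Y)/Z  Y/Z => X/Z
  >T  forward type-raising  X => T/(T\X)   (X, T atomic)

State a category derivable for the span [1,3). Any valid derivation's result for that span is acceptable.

NP\(NP\N)

[0,8] S   <
  [0,5] N/NP   <
    [0,3] NP   <
      [0,1] "sent" : NP\N
      [1,3] NP\(NP\N)   <
        [1,2] "some" : PP
        [2,3] "the" : (NP\(NP\N))\PP
    [3,5] (N/NP)\NP   >
      [3,4] "which" : ((N/NP)\NP)/PP
      [4,5] "map" : PP
  [5,8] S\(N/NP)   >
    [5,6] "slowly" : (S\(N/NP))/PP
    [6,8] PP   <
      [6,7] "dog" : PP\NP
      [7,8] "plan" : PP\(PP\NP)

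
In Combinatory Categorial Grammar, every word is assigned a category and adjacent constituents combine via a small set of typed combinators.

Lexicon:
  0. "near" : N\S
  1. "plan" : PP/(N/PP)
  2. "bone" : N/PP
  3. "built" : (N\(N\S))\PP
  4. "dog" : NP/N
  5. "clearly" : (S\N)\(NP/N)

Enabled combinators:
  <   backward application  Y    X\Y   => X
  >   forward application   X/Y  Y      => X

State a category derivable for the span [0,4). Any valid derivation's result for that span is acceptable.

N

[0,6] S   <
  [0,4] N   <
    [0,1] "near" : N\S
    [1,4] N\(N\S)   <
      [1,3] PP   >
        [1,2] "plan" : PP/(N/PP)
        [2,3] "bone" : N/PP
      [3,4] "built" : (N\(N\S))\PP
  [4,6] S\N   <
    [4,5] "dog" : NP/N
    [5,6] "clearly" : (S\N)\(NP/N)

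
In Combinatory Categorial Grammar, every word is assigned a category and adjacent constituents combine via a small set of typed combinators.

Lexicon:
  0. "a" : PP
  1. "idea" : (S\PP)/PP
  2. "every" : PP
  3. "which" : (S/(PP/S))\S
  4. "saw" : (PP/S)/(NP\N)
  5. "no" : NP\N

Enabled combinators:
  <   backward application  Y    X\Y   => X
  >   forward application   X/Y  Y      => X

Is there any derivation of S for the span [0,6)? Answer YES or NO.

[0,6] S   >
  [0,4] S/(PP/S)   <
    [0,3] S   <
      [0,1] "a" : PP
      [1,3] S\PP   >
        [1,2] "idea" : (S\PP)/PP
        [2,3] "every" : PP
    [3,4] "which" : (S/(PP/S))\S
  [4,6] PP/S   >
    [4,5] "saw" : (PP/S)/(NP\N)
    [5,6] "no" : NP\N

YES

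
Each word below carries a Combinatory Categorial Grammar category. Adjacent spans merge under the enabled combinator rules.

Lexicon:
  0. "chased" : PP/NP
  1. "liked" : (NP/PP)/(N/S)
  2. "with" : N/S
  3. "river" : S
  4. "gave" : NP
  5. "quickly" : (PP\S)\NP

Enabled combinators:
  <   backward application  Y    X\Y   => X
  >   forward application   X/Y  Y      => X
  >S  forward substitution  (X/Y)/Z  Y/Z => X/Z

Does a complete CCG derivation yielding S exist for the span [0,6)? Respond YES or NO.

PP/NP (NP/PP)/(N/S) N/S S NP (PP\S)\NP
CKY chart[0,6] = {PP}; S ∉ chart

NO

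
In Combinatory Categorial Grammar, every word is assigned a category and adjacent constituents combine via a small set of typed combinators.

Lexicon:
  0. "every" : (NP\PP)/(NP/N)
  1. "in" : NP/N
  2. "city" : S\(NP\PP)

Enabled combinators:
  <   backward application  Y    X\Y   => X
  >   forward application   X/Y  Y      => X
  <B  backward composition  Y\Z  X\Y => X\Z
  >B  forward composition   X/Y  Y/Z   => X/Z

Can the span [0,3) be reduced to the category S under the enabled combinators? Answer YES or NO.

[0,3] S   <
  [0,2] NP\PP   >
    [0,1] "every" : (NP\PP)/(NP/N)
    [1,2] "in" : NP/N
  [2,3] "city" : S\(NP\PP)

YES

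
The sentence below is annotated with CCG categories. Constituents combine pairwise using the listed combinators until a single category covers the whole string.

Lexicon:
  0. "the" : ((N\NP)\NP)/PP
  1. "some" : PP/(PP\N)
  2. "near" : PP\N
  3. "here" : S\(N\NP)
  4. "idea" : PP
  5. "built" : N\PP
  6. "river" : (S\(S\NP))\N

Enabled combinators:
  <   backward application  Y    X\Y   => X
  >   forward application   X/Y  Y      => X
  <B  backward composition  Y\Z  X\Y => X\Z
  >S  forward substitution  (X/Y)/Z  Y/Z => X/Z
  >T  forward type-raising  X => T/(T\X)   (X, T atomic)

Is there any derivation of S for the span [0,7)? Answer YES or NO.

YES

[0,7] S   <
  [0,4] S\NP   <B
    [0,3] (N\NP)\NP   >
      [0,1] "the" : ((N\NP)\NP)/PP
      [1,3] PP   >
        [1,2] "some" : PP/(PP\N)
        [2,3] "near" : PP\N
    [3,4] "here" : S\(N\NP)
  [4,7] S\(S\NP)   <
    [4,6] N   >
      [4,5] N/(N\PP)   >T
        [4,5] "idea" : PP
      [5,6] "built" : N\PP
    [6,7] "river" : (S\(S\NP))\N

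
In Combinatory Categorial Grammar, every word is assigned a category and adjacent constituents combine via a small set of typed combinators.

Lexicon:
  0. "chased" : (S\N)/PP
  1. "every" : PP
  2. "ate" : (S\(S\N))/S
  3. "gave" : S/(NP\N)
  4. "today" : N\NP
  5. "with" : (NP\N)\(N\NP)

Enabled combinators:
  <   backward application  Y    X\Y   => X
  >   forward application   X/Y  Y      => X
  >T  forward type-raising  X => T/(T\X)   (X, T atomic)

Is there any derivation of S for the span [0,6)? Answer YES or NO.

[0,6] S   <
  [0,2] S\N   >
    [0,1] "chased" : (S\N)/PP
    [1,2] "every" : PP
  [2,6] S\(S\N)   >
    [2,3] "ate" : (S\(S\N))/S
    [3,6] S   >
      [3,4] "gave" : S/(NP\N)
      [4,6] NP\N   <
        [4,5] "today" : N\NP
        [5,6] "with" : (NP\N)\(N\NP)

YES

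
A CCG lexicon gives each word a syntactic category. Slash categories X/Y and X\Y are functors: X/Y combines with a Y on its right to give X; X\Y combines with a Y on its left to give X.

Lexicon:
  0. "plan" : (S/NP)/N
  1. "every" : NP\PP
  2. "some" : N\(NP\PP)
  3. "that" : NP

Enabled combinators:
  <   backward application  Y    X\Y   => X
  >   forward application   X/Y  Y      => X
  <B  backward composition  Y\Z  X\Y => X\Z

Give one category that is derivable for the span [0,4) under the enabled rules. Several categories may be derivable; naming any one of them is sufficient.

[0,4] S   >
  [0,3] S/NP   >
    [0,1] "plan" : (S/NP)/N
    [1,3] N   <
      [1,2] "every" : NP\PP
      [2,3] "some" : N\(NP\PP)
  [3,4] "that" : NP

S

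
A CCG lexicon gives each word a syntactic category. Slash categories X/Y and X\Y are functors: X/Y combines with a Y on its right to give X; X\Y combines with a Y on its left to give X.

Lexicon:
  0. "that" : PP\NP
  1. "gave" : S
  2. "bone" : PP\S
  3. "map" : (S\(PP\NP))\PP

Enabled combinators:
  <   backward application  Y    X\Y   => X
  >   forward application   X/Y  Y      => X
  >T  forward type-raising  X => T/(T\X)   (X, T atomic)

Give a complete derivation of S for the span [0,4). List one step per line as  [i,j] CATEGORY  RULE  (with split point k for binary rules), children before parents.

[0,4] S   <
  [0,1] "that" : PP\NP
  [1,4] S\(PP\NP)   <
    [1,3] PP   <
      [1,2] "gave" : S
      [2,3] "bone" : PP\S
    [3,4] "map" : (S\(PP\NP))\PP

[0,1] PP\NP  lex  "that"
[1,2] S  lex  "gave"
[2,3] PP\S  lex  "bone"
[1,3] PP  <  k=2
[3,4] (S\(PP\NP))\PP  lex  "map"
[1,4] S\(PP\NP)  <  k=3
[0,4] S  <  k=1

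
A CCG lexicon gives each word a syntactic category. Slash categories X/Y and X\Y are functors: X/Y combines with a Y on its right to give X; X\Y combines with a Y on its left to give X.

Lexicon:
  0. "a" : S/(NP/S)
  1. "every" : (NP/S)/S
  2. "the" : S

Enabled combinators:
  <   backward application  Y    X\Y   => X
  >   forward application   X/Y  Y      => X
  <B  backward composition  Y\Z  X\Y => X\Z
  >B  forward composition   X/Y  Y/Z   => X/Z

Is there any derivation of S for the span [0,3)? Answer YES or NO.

YES

[0,3] S   >
  [0,1] "a" : S/(NP/S)
  [1,3] NP/S   >
    [1,2] "every" : (NP/S)/S
    [2,3] "the" : S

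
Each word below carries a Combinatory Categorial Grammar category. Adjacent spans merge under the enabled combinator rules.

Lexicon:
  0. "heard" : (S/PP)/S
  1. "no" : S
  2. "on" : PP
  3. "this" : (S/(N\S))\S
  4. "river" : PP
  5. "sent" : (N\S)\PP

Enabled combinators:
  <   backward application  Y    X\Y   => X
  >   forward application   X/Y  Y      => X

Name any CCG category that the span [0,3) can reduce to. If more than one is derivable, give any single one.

[0,6] S   >
  [0,4] S/(N\S)   <
    [0,3] S   >
      [0,2] S/PP   >
        [0,1] "heard" : (S/PP)/S
        [1,2] "no" : S
      [2,3] "on" : PP
    [3,4] "this" : (S/(N\S))\S
  [4,6] N\S   <
    [4,5] "river" : PP
    [5,6] "sent" : (N\S)\PP

S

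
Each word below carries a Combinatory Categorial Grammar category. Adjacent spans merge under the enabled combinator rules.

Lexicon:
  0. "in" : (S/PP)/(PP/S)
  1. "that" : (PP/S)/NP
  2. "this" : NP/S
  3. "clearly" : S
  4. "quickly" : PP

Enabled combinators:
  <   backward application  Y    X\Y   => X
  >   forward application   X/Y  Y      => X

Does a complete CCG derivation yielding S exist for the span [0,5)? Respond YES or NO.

YES

[0,5] S   >
  [0,4] S/PP   >
    [0,1] "in" : (S/PP)/(PP/S)
    [1,4] PP/S   >
      [1,2] "that" : (PP/S)/NP
      [2,4] NP   >
        [2,3] "this" : NP/S
        [3,4] "clearly" : S
  [4,5] "quickly" : PP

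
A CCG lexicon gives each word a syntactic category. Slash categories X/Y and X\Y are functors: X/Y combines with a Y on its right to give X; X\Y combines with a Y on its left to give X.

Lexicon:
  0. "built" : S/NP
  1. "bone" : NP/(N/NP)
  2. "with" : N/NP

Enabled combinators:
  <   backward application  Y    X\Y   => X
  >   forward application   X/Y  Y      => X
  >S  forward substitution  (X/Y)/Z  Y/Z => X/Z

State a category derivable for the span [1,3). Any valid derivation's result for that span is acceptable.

[0,3] S   >
  [0,1] "built" : S/NP
  [1,3] NP   >
    [1,2] "bone" : NP/(N/NP)
    [2,3] "with" : N/NP

NP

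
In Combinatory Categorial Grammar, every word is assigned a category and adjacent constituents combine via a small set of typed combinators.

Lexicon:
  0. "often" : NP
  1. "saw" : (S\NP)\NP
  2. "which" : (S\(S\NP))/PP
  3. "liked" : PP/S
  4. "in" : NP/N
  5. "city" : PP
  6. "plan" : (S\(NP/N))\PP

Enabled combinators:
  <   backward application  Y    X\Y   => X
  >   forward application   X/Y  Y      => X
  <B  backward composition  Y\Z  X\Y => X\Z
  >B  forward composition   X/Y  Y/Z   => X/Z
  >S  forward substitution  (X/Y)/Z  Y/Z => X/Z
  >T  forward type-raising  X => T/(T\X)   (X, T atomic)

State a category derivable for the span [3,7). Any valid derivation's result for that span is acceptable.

PP

[0,7] S   <
  [0,2] S\NP   <
    [0,1] "often" : NP
    [1,2] "saw" : (S\NP)\NP
  [2,7] S\(S\NP)   >
    [2,3] "which" : (S\(S\NP))/PP
    [3,7] PP   >
      [3,4] "liked" : PP/S
      [4,7] S   <
        [4,5] "in" : NP/N
        [5,7] S\(NP/N)   <
          [5,6] "city" : PP
          [6,7] "plan" : (S\(NP/N))\PP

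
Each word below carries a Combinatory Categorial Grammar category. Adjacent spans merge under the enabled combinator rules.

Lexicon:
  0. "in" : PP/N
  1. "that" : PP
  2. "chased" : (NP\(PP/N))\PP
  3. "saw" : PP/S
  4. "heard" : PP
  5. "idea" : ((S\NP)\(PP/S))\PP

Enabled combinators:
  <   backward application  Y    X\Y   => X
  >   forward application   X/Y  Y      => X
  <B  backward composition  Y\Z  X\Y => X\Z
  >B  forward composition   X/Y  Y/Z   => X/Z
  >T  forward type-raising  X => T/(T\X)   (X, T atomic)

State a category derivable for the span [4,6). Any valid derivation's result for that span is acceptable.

[0,6] S   <
  [0,3] NP   <
    [0,1] "in" : PP/N
    [1,3] NP\(PP/N)   <
      [1,2] "that" : PP
      [2,3] "chased" : (NP\(PP/N))\PP
  [3,6] S\NP   <
    [3,4] "saw" : PP/S
    [4,6] (S\NP)\(PP/S)   <
      [4,5] "heard" : PP
      [5,6] "idea" : ((S\NP)\(PP/S))\PP

(S\NP)\(PP/S)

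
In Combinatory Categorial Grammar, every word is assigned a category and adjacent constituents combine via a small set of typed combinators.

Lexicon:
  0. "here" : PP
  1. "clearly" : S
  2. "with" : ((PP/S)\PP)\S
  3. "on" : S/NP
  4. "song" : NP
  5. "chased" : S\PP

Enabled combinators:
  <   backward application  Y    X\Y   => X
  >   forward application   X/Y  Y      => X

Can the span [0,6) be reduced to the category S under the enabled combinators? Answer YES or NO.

[0,6] S   <
  [0,5] PP   >
    [0,3] PP/S   <
      [0,1] "here" : PP
      [1,3] (PP/S)\PP   <
        [1,2] "clearly" : S
        [2,3] "with" : ((PP/S)\PP)\S
    [3,5] S   >
      [3,4] "on" : S/NP
      [4,5] "song" : NP
  [5,6] "chased" : S\PP

YES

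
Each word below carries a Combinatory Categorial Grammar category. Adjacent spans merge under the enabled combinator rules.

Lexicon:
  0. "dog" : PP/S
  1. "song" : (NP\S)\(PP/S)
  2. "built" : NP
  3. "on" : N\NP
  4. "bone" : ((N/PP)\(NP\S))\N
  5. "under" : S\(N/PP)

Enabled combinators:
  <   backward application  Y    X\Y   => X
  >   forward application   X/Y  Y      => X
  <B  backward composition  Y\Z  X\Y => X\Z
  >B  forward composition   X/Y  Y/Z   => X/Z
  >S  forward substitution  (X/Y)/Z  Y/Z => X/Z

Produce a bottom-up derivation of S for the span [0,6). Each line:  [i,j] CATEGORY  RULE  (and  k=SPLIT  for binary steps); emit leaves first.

[0,6] S   <
  [0,5] N/PP   <
    [0,2] NP\S   <
      [0,1] "dog" : PP/S
      [1,2] "song" : (NP\S)\(PP/S)
    [2,5] (N/PP)\(NP\S)   <
      [2,4] N   <
        [2,3] "built" : NP
        [3,4] "on" : N\NP
      [4,5] "bone" : ((N/PP)\(NP\S))\N
  [5,6] "under" : S\(N/PP)

[0,1] PP/S  lex  "dog"
[1,2] (NP\S)\(PP/S)  lex  "song"
[0,2] NP\S  <  k=1
[2,3] NP  lex  "built"
[3,4] N\NP  lex  "on"
[2,4] N  <  k=3
[4,5] ((N/PP)\(NP\S))\N  lex  "bone"
[2,5] (N/PP)\(NP\S)  <  k=4
[0,5] N/PP  <  k=2
[5,6] S\(N/PP)  lex  "under"
[0,6] S  <  k=5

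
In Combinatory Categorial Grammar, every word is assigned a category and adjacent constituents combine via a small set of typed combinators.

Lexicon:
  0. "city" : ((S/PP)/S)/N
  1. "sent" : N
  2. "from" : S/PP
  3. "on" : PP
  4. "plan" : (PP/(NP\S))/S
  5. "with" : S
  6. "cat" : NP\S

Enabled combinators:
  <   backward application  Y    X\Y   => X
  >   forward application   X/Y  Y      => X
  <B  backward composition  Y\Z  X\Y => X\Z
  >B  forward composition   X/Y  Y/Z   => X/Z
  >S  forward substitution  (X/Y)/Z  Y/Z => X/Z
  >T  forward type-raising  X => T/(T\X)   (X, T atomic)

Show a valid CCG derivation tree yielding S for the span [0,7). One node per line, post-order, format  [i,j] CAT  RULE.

[0,7] S   >
  [0,4] S/PP   >
    [0,2] (S/PP)/S   >
      [0,1] "city" : ((S/PP)/S)/N
      [1,2] "sent" : N
    [2,4] S   >
      [2,3] "from" : S/PP
      [3,4] "on" : PP
  [4,7] PP   >
    [4,6] PP/(NP\S)   >
      [4,5] "plan" : (PP/(NP\S))/S
      [5,6] "with" : S
    [6,7] "cat" : NP\S

[0,1] ((S/PP)/S)/N  lex  "city"
[1,2] N  lex  "sent"
[0,2] (S/PP)/S  >  k=1
[2,3] S/PP  lex  "from"
[3,4] PP  lex  "on"
[2,4] S  >  k=3
[0,4] S/PP  >  k=2
[4,5] (PP/(NP\S))/S  lex  "plan"
[5,6] S  lex  "with"
[4,6] PP/(NP\S)  >  k=5
[6,7] NP\S  lex  "cat"
[4,7] PP  >  k=6
[0,7] S  >  k=4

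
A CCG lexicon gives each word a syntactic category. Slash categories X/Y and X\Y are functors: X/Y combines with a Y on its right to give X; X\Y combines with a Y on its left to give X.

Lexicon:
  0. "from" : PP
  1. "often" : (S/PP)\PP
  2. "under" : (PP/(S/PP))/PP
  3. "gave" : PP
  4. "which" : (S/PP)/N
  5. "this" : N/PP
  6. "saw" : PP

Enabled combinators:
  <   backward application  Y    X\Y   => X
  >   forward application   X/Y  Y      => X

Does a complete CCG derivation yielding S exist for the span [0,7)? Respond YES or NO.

[0,7] S   >
  [0,2] S/PP   <
    [0,1] "from" : PP
    [1,2] "often" : (S/PP)\PP
  [2,7] PP   >
    [2,4] PP/(S/PP)   >
      [2,3] "under" : (PP/(S/PP))/PP
      [3,4] "gave" : PP
    [4,7] S/PP   >
      [4,5] "which" : (S/PP)/N
      [5,7] N   >
        [5,6] "this" : N/PP
        [6,7] "saw" : PP

YES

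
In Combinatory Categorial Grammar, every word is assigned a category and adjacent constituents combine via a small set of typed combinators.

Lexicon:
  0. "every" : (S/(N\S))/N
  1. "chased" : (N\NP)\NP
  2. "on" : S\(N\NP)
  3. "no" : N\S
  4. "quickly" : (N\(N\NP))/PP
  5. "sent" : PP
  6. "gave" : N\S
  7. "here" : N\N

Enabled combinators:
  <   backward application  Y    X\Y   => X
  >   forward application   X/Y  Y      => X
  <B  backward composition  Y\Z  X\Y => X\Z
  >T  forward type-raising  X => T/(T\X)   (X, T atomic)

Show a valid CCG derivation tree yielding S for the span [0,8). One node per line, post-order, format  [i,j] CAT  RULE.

[0,8] S   >
  [0,6] S/(N\S)   >
    [0,1] "every" : (S/(N\S))/N
    [1,6] N   <
      [1,4] N\NP   <B
        [1,3] S\NP   <B
          [1,2] "chased" : (N\NP)\NP
          [2,3] "on" : S\(N\NP)
        [3,4] "no" : N\S
      [4,6] N\(N\NP)   >
        [4,5] "quickly" : (N\(N\NP))/PP
        [5,6] "sent" : PP
  [6,8] N\S   <B
    [6,7] "gave" : N\S
    [7,8] "here" : N\N

[0,1] (S/(N\S))/N  lex  "every"
[1,2] (N\NP)\NP  lex  "chased"
[2,3] S\(N\NP)  lex  "on"
[1,3] S\NP  <B  k=2
[3,4] N\S  lex  "no"
[1,4] N\NP  <B  k=3
[4,5] (N\(N\NP))/PP  lex  "quickly"
[5,6] PP  lex  "sent"
[4,6] N\(N\NP)  >  k=5
[1,6] N  <  k=4
[0,6] S/(N\S)  >  k=1
[6,7] N\S  lex  "gave"
[7,8] N\N  lex  "here"
[6,8] N\S  <B  k=7
[0,8] S  >  k=6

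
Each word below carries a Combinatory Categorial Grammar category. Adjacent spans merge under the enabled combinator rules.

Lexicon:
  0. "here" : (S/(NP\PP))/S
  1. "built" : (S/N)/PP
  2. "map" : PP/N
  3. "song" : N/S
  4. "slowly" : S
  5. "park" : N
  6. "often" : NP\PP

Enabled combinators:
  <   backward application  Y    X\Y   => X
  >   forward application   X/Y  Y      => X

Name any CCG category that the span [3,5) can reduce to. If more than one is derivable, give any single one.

[0,7] S   >
  [0,6] S/(NP\PP)   >
    [0,1] "here" : (S/(NP\PP))/S
    [1,6] S   >
      [1,5] S/N   >
        [1,2] "built" : (S/N)/PP
        [2,5] PP   >
          [2,3] "map" : PP/N
          [3,5] N   >
            [3,4] "song" : N/S
            [4,5] "slowly" : S
      [5,6] "park" : N
  [6,7] "often" : NP\PP

N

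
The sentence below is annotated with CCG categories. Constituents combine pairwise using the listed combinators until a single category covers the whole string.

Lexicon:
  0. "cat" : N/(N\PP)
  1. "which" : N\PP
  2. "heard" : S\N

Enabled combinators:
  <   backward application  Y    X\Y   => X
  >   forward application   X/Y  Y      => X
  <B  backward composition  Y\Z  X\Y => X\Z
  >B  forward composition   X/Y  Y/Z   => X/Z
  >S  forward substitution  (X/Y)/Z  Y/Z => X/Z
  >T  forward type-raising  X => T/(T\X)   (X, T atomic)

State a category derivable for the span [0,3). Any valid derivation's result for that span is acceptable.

S

[0,3] S   <
  [0,2] N   >
    [0,1] "cat" : N/(N\PP)
    [1,2] "which" : N\PP
  [2,3] "heard" : S\N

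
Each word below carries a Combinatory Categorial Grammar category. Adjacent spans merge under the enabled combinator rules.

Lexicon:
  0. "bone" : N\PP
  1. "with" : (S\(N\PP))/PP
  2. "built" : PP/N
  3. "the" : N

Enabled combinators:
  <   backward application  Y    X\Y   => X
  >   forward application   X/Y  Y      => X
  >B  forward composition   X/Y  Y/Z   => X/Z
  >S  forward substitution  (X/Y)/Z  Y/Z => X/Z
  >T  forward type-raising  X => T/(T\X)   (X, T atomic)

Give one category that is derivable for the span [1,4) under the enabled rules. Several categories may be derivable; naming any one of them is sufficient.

[0,4] S   <
  [0,1] "bone" : N\PP
  [1,4] S\(N\PP)   >
    [1,2] "with" : (S\(N\PP))/PP
    [2,4] PP   >
      [2,3] "built" : PP/N
      [3,4] "the" : N

S\(N\PP)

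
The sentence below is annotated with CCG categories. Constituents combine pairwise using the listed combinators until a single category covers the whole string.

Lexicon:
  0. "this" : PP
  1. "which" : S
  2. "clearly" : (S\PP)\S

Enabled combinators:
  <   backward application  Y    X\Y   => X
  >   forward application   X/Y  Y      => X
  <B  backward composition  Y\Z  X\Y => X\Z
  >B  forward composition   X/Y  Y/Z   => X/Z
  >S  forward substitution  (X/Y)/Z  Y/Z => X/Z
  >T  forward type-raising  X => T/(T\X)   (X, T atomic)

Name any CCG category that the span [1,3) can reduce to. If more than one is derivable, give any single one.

S\PP

[0,3] S   <
  [0,1] "this" : PP
  [1,3] S\PP   <
    [1,2] "which" : S
    [2,3] "clearly" : (S\PP)\S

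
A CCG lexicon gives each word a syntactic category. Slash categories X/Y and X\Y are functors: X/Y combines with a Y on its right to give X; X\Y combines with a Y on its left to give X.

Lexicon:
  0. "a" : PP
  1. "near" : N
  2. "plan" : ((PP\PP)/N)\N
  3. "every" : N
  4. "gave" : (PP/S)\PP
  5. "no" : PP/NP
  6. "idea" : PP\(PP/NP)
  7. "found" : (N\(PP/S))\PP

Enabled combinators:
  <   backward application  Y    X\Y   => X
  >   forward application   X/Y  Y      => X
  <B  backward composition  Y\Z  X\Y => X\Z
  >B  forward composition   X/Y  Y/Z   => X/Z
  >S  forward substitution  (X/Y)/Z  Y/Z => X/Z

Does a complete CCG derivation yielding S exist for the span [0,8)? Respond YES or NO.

PP N ((PP\PP)/N)\N N (PP/S)\PP PP/NP PP\(PP/NP) (N\(PP/S))\PP
CKY chart[0,8] = {N}; S ∉ chart

NO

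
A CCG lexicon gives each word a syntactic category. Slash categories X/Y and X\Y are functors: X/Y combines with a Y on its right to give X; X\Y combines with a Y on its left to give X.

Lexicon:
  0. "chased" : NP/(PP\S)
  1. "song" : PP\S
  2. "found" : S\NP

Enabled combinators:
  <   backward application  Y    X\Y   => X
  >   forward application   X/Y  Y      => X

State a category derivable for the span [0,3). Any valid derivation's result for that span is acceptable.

S

[0,3] S   <
  [0,2] NP   >
    [0,1] "chased" : NP/(PP\S)
    [1,2] "song" : PP\S
  [2,3] "found" : S\NP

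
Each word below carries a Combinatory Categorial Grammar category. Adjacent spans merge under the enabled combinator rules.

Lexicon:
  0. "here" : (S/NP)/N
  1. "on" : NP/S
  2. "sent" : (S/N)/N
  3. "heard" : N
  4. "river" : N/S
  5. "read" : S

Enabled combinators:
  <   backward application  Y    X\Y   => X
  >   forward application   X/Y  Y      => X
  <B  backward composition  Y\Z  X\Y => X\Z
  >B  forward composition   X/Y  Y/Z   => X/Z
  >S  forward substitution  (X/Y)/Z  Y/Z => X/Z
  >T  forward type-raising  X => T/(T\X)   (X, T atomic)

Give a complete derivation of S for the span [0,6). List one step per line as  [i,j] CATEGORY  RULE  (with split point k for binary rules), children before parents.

[0,1] (S/NP)/N  lex  "here"
[1,2] NP/S  lex  "on"
[2,3] (S/N)/N  lex  "sent"
[3,4] N  lex  "heard"
[2,4] S/N  >  k=3
[1,4] NP/N  >B  k=2
[0,4] S/N  >S  k=1
[4,5] N/S  lex  "river"
[5,6] S  lex  "read"
[4,6] N  >  k=5
[0,6] S  >  k=4

[0,6] S   >
  [0,4] S/N   >S
    [0,1] "here" : (S/NP)/N
    [1,4] NP/N   >B
      [1,2] "on" : NP/S
      [2,4] S/N   >
        [2,3] "sent" : (S/N)/N
        [3,4] "heard" : N
  [4,6] N   >
    [4,5] "river" : N/S
    [5,6] "read" : S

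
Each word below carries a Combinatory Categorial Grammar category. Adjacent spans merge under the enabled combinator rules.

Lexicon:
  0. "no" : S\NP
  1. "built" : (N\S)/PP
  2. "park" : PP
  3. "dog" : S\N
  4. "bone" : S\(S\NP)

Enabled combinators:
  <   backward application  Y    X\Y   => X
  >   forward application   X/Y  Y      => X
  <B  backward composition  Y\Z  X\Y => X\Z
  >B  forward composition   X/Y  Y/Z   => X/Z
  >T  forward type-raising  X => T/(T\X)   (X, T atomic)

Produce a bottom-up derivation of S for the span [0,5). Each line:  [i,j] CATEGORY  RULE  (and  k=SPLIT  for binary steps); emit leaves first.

[0,5] S   <
  [0,4] S\NP   <B
    [0,1] "no" : S\NP
    [1,4] S\S   <B
      [1,3] N\S   >
        [1,2] "built" : (N\S)/PP
        [2,3] "park" : PP
      [3,4] "dog" : S\N
  [4,5] "bone" : S\(S\NP)

[0,1] S\NP  lex  "no"
[1,2] (N\S)/PP  lex  "built"
[2,3] PP  lex  "park"
[1,3] N\S  >  k=2
[3,4] S\N  lex  "dog"
[1,4] S\S  <B  k=3
[0,4] S\NP  <B  k=1
[4,5] S\(S\NP)  lex  "bone"
[0,5] S  <  k=4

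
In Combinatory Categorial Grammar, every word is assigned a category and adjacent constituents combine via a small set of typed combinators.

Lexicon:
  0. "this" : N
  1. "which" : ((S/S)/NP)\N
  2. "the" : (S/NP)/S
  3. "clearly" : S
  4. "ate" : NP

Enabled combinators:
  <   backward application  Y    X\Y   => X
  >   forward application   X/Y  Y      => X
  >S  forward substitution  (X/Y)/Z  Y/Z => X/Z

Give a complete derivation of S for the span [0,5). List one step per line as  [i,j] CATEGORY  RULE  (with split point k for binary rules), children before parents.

[0,5] S   >
  [0,4] S/NP   >S
    [0,2] (S/S)/NP   <
      [0,1] "this" : N
      [1,2] "which" : ((S/S)/NP)\N
    [2,4] S/NP   >
      [2,3] "the" : (S/NP)/S
      [3,4] "clearly" : S
  [4,5] "ate" : NP

[0,1] N  lex  "this"
[1,2] ((S/S)/NP)\N  lex  "which"
[0,2] (S/S)/NP  <  k=1
[2,3] (S/NP)/S  lex  "the"
[3,4] S  lex  "clearly"
[2,4] S/NP  >  k=3
[0,4] S/NP  >S  k=2
[4,5] NP  lex  "ate"
[0,5] S  >  k=4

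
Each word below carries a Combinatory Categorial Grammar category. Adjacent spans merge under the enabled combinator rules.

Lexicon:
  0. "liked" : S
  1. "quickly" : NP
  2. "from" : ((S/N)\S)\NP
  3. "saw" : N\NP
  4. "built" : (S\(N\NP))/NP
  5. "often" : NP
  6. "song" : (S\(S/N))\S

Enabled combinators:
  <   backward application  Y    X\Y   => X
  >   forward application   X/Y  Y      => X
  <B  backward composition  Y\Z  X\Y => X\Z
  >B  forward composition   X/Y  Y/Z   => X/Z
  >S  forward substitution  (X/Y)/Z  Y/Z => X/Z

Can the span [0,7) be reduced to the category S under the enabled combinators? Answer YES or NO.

[0,7] S   <
  [0,3] S/N   <
    [0,1] "liked" : S
    [1,3] (S/N)\S   <
      [1,2] "quickly" : NP
      [2,3] "from" : ((S/N)\S)\NP
  [3,7] S\(S/N)   <
    [3,6] S   <
      [3,4] "saw" : N\NP
      [4,6] S\(N\NP)   >
        [4,5] "built" : (S\(N\NP))/NP
        [5,6] "often" : NP
    [6,7] "song" : (S\(S/N))\S

YES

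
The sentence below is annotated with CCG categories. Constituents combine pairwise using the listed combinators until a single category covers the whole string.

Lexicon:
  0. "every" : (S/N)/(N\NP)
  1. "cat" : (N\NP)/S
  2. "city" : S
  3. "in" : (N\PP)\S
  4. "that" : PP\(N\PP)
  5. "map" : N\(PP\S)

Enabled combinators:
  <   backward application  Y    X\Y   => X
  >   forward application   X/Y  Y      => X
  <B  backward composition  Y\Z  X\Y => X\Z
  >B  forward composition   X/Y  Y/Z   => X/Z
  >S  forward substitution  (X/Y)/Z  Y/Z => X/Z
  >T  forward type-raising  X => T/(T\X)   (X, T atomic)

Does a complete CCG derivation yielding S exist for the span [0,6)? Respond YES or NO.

[0,6] S   >
  [0,3] S/N   >
    [0,1] "every" : (S/N)/(N\NP)
    [1,3] N\NP   >
      [1,2] "cat" : (N\NP)/S
      [2,3] "city" : S
  [3,6] N   <
    [3,5] PP\S   <B
      [3,4] "in" : (N\PP)\S
      [4,5] "that" : PP\(N\PP)
    [5,6] "map" : N\(PP\S)

YES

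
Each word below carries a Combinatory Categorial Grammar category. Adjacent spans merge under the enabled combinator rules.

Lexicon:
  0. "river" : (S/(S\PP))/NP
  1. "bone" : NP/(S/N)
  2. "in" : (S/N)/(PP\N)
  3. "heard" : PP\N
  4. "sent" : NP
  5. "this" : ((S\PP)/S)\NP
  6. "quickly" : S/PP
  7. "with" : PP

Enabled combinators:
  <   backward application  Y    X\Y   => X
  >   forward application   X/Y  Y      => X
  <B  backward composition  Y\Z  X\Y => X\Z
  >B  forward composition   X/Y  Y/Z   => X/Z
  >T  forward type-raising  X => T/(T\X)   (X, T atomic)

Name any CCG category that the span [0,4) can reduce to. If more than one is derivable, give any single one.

S/(S\PP)

[0,8] S   >
  [0,4] S/(S\PP)   >
    [0,1] "river" : (S/(S\PP))/NP
    [1,4] NP   >
      [1,2] "bone" : NP/(S/N)
      [2,4] S/N   >
        [2,3] "in" : (S/N)/(PP\N)
        [3,4] "heard" : PP\N
  [4,8] S\PP   >
    [4,6] (S\PP)/S   <
      [4,5] "sent" : NP
      [5,6] "this" : ((S\PP)/S)\NP
    [6,8] S   >
      [6,7] "quickly" : S/PP
      [7,8] "with" : PP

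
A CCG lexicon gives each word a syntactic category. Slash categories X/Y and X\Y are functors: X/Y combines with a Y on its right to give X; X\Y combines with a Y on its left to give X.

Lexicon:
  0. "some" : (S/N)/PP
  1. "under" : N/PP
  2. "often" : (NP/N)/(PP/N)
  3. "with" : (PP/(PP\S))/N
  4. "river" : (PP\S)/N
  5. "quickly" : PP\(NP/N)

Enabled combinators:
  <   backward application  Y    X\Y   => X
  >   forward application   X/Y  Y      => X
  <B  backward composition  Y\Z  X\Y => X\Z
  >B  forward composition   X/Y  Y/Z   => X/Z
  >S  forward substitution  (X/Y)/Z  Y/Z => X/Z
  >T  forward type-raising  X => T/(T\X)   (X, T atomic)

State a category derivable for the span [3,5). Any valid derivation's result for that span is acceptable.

PP/N

[0,6] S   >
  [0,2] S/PP   >S
    [0,1] "some" : (S/N)/PP
    [1,2] "under" : N/PP
  [2,6] PP   <
    [2,5] NP/N   >
      [2,3] "often" : (NP/N)/(PP/N)
      [3,5] PP/N   >S
        [3,4] "with" : (PP/(PP\S))/N
        [4,5] "river" : (PP\S)/N
    [5,6] "quickly" : PP\(NP/N)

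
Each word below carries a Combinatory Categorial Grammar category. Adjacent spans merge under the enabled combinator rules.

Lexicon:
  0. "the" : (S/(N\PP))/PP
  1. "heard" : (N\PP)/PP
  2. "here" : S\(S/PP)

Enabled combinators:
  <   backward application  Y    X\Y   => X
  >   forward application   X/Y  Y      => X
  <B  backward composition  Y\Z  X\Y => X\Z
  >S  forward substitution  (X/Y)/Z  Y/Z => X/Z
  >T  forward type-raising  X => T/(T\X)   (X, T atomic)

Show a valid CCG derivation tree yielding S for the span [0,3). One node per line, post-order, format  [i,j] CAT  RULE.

[0,1] (S/(N\PP))/PP  lex  "the"
[1,2] (N\PP)/PP  lex  "heard"
[0,2] S/PP  >S  k=1
[2,3] S\(S/PP)  lex  "here"
[0,3] S  <  k=2

[0,3] S   <
  [0,2] S/PP   >S
    [0,1] "the" : (S/(N\PP))/PP
    [1,2] "heard" : (N\PP)/PP
  [2,3] "here" : S\(S/PP)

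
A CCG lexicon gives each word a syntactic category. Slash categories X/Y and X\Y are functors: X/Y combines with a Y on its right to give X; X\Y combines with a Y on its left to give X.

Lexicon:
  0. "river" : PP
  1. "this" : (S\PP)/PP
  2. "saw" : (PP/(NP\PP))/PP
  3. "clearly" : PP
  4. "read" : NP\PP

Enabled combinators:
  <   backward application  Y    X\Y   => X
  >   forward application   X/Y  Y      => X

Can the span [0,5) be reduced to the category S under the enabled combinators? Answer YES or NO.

[0,5] S   <
  [0,1] "river" : PP
  [1,5] S\PP   >
    [1,2] "this" : (S\PP)/PP
    [2,5] PP   >
      [2,4] PP/(NP\PP)   >
        [2,3] "saw" : (PP/(NP\PP))/PP
        [3,4] "clearly" : PP
      [4,5] "read" : NP\PP

YES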